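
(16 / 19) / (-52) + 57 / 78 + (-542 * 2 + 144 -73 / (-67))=-31052407 / 33098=-938.20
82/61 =1.34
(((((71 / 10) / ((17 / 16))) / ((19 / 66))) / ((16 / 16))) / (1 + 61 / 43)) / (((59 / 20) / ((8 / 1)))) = 6447936 / 247741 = 26.03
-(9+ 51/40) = -411/40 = -10.28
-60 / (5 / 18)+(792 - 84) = 492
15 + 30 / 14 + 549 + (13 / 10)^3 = 3978379 / 7000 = 568.34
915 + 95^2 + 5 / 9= 89465 / 9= 9940.56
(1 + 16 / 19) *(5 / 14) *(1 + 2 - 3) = 0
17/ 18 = 0.94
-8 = -8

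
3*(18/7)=54/7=7.71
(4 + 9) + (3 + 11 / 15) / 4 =209 / 15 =13.93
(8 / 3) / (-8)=-1 / 3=-0.33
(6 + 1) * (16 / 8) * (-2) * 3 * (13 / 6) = -182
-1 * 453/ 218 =-453/ 218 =-2.08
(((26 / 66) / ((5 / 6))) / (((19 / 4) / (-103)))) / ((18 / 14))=-74984 / 9405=-7.97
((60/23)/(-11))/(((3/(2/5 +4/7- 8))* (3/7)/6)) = 1968/253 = 7.78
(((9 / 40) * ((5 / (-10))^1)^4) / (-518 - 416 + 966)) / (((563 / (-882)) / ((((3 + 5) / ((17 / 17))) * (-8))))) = 3969 / 90080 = 0.04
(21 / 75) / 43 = 7 / 1075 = 0.01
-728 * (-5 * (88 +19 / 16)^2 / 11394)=926529695 / 364608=2541.17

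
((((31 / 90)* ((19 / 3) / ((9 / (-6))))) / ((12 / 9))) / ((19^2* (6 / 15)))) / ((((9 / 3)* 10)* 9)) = -31 / 1108080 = -0.00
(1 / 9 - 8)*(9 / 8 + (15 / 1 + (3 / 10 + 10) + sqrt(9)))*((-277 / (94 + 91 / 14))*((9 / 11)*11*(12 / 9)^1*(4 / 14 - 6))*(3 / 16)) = -23148059 / 2814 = -8226.03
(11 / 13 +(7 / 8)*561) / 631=51139 / 65624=0.78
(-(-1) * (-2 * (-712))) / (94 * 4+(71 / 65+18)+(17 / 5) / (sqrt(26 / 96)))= 475406672 / 131866685 - 1258816 * sqrt(39) / 131866685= 3.55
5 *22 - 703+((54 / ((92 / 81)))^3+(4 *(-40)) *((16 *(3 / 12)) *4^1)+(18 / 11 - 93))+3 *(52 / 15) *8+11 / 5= 558407977517 / 5353480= 104307.47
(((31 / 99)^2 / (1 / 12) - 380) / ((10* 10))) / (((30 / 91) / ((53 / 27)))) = -746127746 / 33078375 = -22.56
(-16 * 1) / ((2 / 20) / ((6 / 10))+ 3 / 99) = -1056 / 13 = -81.23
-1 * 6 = -6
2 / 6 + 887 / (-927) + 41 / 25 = 23557 / 23175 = 1.02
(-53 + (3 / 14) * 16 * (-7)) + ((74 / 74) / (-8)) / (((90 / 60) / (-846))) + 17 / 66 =-206 / 33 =-6.24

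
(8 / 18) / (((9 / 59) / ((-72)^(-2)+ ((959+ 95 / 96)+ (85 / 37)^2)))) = 404173718177 / 143712144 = 2812.38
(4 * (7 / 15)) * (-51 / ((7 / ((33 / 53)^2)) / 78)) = -5776056 / 14045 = -411.25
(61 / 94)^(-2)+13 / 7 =4.23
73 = 73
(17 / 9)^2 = 289 / 81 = 3.57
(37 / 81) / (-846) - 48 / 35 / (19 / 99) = -325660157 / 45569790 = -7.15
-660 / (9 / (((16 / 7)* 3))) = -502.86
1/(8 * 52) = 1/416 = 0.00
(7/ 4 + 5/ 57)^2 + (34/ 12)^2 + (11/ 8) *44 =3737909/ 51984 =71.90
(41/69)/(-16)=-41/1104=-0.04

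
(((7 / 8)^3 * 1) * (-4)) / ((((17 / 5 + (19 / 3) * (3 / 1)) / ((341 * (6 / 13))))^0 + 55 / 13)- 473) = 4459 / 778368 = 0.01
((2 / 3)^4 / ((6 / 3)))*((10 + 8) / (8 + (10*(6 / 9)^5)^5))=188286357654 / 1266719009443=0.15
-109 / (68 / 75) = -8175 / 68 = -120.22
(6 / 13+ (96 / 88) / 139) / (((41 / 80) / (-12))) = -8956800 / 814957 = -10.99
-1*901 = -901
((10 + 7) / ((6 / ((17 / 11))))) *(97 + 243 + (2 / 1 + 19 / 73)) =7220665 / 4818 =1498.69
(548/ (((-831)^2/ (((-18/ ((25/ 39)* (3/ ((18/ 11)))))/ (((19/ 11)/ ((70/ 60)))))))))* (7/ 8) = -261807/ 36446275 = -0.01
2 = 2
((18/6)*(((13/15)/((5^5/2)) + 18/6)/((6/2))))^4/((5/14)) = 5478975175493397866414/24139881134033203125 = 226.97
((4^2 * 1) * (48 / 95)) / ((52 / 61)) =11712 / 1235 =9.48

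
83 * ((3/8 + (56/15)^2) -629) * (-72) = 91834271/25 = 3673370.84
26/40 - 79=-1567/20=-78.35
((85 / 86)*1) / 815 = 17 / 14018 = 0.00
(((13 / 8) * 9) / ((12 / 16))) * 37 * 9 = 12987 / 2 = 6493.50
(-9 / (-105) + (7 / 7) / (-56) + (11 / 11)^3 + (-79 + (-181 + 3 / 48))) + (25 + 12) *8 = 20793 / 560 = 37.13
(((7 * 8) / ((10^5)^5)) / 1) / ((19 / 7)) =49 / 23750000000000000000000000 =0.00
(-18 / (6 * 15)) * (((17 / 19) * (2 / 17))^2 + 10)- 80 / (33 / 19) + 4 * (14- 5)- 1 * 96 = -6436762 / 59565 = -108.06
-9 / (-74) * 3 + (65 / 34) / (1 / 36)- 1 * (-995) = 1338749 / 1258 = 1064.19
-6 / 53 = -0.11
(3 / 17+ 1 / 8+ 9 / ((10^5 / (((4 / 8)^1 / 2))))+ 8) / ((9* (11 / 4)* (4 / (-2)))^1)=-56450153 / 336600000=-0.17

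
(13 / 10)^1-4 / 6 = 19 / 30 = 0.63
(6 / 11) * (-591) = -3546 / 11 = -322.36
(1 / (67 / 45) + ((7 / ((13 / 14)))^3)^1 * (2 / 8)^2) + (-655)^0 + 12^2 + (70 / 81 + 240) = 9855906743 / 23846238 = 413.31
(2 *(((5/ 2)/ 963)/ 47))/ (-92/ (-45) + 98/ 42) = 25/ 990713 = 0.00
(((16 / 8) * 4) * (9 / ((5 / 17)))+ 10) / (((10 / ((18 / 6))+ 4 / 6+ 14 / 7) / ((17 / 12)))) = 10829 / 180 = 60.16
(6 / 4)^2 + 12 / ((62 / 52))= 1527 / 124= 12.31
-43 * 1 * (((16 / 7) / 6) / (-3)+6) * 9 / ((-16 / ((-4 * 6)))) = -23865 / 7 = -3409.29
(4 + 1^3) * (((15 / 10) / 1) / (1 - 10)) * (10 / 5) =-5 / 3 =-1.67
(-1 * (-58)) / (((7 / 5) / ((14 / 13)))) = 580 / 13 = 44.62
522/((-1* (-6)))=87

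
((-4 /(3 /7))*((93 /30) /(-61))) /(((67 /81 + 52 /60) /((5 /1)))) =4185 /2989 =1.40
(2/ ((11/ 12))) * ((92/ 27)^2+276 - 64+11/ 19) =24841976/ 50787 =489.14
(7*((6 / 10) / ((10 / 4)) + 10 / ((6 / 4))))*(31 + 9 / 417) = 15635312 / 10425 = 1499.79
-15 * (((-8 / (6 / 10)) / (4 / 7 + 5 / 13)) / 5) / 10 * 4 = 1456 / 87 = 16.74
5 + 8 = 13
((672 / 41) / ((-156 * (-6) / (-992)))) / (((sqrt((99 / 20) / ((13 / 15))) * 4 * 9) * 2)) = -6944 * sqrt(429) / 1424709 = -0.10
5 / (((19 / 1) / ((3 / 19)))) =0.04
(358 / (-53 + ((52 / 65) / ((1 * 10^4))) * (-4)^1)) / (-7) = 0.96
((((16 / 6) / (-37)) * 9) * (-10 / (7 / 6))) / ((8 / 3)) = 540 / 259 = 2.08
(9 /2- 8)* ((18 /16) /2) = -63 /32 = -1.97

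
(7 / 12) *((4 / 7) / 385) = 1 / 1155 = 0.00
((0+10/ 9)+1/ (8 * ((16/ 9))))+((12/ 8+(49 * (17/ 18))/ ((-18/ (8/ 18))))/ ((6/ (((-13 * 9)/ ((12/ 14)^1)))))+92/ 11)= 1453019/ 1026432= 1.42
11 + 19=30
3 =3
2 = 2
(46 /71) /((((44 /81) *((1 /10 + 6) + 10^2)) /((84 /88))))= 195615 /18230102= 0.01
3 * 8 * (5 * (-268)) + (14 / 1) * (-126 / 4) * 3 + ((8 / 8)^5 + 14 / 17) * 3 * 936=-482163 / 17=-28362.53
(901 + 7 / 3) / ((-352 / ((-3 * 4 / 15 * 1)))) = 271 / 132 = 2.05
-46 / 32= -23 / 16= -1.44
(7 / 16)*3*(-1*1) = -1.31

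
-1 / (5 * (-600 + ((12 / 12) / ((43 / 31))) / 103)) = 0.00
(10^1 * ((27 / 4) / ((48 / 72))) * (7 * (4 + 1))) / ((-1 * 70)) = -405 / 8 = -50.62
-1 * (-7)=7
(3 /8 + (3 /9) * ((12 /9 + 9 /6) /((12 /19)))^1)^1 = 101 /54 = 1.87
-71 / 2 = -35.50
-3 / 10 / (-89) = 0.00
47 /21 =2.24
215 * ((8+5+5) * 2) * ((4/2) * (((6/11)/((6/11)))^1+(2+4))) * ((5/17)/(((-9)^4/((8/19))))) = 481600/235467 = 2.05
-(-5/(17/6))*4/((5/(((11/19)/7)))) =264/2261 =0.12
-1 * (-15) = 15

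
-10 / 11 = -0.91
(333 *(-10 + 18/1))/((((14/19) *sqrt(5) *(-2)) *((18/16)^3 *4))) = -179968 *sqrt(5)/2835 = -141.95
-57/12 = -4.75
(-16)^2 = 256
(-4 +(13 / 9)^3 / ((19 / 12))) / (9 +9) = -4840 / 41553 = -0.12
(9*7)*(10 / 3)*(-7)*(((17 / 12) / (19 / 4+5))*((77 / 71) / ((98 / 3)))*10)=-65450 / 923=-70.91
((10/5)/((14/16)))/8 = 2/7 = 0.29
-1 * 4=-4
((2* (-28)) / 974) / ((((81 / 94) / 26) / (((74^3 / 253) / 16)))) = -1733143048 / 9980091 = -173.66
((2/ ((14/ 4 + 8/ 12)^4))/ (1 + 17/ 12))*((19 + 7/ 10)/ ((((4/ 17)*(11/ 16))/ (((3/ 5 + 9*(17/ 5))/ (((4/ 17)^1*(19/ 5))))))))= 138125834496/ 11837890625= 11.67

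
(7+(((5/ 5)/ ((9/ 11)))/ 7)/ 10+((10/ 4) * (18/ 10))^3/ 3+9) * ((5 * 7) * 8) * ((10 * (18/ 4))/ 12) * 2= 584545/ 6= 97424.17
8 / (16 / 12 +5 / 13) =312 / 67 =4.66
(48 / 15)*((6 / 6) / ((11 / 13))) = 208 / 55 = 3.78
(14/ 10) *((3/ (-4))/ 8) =-21/ 160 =-0.13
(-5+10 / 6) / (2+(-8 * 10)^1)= 5 / 117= 0.04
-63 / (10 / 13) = -819 / 10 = -81.90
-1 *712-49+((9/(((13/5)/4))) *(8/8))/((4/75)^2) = 213553/52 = 4106.79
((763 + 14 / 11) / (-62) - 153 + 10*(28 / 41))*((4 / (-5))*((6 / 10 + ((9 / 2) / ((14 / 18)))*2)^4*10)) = 583834311003903552 / 20980238125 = 27827821.00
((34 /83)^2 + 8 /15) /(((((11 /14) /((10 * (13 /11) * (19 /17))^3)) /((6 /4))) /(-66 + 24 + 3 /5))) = -127701.48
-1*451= -451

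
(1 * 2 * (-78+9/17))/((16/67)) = -88239/136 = -648.82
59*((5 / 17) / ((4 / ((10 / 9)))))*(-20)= -14750 / 153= -96.41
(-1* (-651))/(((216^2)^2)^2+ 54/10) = 1085/7897302230536028169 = 0.00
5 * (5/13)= 25/13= 1.92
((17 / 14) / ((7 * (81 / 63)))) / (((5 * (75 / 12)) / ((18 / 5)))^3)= 352512 / 1708984375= 0.00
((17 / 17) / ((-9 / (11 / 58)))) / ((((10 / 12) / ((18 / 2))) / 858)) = -28314 / 145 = -195.27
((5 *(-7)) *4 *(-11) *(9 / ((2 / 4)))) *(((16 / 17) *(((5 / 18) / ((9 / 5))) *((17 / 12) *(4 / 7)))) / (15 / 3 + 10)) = 17600 / 81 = 217.28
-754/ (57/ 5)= -66.14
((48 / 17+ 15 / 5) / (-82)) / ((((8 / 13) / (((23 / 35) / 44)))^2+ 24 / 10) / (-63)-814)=2787970185 / 33014513539468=0.00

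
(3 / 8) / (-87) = -1 / 232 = -0.00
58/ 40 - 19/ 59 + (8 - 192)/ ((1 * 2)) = -107229/ 1180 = -90.87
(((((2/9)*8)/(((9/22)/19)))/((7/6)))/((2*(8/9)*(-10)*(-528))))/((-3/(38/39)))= -361/147420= -0.00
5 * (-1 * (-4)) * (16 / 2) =160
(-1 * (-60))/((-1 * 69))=-20/23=-0.87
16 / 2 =8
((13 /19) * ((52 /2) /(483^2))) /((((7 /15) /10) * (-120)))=-845 /62054874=-0.00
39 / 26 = 3 / 2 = 1.50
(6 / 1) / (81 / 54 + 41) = 0.14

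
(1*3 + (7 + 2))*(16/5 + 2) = 62.40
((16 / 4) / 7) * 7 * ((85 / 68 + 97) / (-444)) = -131 / 148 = -0.89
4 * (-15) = -60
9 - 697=-688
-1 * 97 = -97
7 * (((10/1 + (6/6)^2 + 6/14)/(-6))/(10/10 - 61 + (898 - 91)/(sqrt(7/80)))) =-269 * sqrt(35)/325467 - 35/325467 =-0.00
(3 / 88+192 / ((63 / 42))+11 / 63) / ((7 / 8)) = 710789 / 4851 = 146.52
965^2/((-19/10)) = -490118.42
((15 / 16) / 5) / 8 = 3 / 128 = 0.02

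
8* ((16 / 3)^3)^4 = 2251799813685248 / 531441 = 4237158619.09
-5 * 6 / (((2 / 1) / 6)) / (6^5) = -5 / 432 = -0.01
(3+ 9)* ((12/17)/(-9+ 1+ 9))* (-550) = -79200/17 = -4658.82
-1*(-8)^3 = 512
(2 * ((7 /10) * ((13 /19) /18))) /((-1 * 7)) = -13 /1710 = -0.01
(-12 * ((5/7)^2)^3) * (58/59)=-10875000/6941291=-1.57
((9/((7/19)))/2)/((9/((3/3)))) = 1.36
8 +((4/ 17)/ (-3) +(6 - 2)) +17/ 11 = 7555/ 561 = 13.47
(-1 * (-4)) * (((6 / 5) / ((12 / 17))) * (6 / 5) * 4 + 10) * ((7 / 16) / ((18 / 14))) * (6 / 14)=1589 / 150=10.59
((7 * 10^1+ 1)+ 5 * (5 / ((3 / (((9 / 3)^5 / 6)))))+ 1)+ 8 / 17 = 13939 / 34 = 409.97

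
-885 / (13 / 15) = -13275 / 13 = -1021.15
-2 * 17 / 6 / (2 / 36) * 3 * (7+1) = -2448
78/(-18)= -13/3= -4.33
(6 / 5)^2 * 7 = 252 / 25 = 10.08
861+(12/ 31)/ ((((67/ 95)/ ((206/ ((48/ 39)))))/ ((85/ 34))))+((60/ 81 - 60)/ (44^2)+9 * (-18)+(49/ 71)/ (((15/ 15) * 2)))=1790239381201/ 1927098756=928.98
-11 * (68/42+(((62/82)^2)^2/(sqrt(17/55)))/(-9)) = -374/21+10158731 * sqrt(935)/432341433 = -17.09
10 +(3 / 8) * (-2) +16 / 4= 53 / 4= 13.25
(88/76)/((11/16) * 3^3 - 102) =-352/25365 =-0.01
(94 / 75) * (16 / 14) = 752 / 525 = 1.43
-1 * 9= -9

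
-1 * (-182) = 182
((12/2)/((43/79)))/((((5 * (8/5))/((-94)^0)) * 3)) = 79/172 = 0.46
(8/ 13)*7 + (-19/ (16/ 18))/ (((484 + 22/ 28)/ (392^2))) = -597411304/ 88231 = -6770.99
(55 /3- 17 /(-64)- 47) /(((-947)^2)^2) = -5453 /154419145436352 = -0.00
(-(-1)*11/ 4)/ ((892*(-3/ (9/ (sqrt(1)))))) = -33/ 3568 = -0.01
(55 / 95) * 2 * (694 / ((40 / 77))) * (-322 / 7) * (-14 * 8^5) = 3101120856064 / 95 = 32643377432.25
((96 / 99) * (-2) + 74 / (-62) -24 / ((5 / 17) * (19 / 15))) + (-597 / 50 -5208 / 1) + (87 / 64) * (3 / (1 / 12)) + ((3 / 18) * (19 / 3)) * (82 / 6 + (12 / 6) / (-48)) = -60925368443 / 11662200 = -5224.17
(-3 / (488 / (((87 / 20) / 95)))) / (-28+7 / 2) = 261 / 22716400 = 0.00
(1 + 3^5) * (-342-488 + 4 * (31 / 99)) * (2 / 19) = -40038448 / 1881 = -21285.72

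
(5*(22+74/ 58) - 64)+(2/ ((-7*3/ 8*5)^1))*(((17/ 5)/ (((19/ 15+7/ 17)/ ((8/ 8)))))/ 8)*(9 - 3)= 5663512/ 108605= 52.15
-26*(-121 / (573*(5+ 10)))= 3146 / 8595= 0.37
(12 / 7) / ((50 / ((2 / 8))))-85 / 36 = -14821 / 6300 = -2.35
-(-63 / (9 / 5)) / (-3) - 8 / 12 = -37 / 3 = -12.33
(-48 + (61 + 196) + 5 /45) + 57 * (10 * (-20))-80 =-101438 /9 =-11270.89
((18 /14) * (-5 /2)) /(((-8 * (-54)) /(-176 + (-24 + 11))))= 45 /32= 1.41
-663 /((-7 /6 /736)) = 2927808 /7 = 418258.29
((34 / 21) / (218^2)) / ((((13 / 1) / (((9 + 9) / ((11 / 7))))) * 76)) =51 / 129122708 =0.00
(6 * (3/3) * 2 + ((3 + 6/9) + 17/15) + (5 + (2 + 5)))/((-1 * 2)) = -72/5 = -14.40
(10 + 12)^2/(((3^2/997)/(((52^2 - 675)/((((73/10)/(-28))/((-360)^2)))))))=-3947690444544000/73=-54077951295123.29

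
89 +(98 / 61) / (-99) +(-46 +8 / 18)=87421 / 2013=43.43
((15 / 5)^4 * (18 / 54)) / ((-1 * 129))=-9 / 43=-0.21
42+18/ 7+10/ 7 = 46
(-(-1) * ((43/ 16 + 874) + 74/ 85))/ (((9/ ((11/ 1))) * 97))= 11.06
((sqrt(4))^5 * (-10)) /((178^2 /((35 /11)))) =-0.03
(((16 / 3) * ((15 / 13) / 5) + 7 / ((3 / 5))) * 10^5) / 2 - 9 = 25149649 / 39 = 644862.79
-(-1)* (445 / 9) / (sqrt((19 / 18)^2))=890 / 19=46.84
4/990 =2/495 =0.00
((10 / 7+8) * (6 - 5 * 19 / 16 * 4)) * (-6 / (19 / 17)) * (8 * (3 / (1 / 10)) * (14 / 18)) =3186480 / 19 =167709.47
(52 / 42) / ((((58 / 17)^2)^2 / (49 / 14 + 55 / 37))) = 0.05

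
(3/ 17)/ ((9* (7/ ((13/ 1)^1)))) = 0.04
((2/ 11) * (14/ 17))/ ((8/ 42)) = 147/ 187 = 0.79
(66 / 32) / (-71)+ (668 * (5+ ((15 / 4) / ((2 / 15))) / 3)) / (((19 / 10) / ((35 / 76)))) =954476587 / 410096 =2327.45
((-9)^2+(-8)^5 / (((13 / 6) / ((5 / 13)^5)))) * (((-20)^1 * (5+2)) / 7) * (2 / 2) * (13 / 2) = 2234284710 / 371293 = 6017.58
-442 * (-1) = 442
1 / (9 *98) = 1 / 882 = 0.00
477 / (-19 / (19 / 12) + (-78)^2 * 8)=159 / 16220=0.01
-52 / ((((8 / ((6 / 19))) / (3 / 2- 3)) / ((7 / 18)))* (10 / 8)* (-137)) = -91 / 13015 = -0.01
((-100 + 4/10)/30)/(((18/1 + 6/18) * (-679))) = 249/933625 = 0.00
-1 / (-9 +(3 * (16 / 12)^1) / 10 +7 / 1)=5 / 8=0.62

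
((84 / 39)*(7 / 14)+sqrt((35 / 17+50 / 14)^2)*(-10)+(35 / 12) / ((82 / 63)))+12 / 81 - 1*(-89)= 36.16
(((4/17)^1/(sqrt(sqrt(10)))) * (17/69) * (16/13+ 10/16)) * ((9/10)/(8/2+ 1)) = 579 * 10^(3/4)/299000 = 0.01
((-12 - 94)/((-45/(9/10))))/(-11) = -0.19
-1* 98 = -98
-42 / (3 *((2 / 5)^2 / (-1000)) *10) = 8750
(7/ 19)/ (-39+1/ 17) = -119/ 12578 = -0.01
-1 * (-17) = 17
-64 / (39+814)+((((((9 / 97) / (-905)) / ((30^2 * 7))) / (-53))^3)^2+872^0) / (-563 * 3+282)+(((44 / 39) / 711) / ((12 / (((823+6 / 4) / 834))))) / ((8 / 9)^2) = -15451459670100546614078515412898380615773592635298572082519653018309 / 204453105218494871203874059068813223714782157384556671875000000000000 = -0.08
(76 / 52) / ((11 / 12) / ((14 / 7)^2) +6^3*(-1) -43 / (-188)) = -42864 / 6321419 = -0.01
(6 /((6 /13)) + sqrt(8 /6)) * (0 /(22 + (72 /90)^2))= 0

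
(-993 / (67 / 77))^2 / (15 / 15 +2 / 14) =40923991647 / 35912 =1139563.14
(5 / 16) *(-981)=-4905 / 16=-306.56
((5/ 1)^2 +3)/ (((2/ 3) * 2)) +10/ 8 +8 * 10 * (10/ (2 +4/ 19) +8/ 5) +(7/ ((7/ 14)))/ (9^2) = 1161959/ 2268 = 512.33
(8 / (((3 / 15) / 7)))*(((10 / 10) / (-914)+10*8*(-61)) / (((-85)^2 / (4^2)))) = -1998223808 / 660365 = -3025.94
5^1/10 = 1/2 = 0.50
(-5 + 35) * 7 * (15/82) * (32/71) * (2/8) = 12600/2911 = 4.33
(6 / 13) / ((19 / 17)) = 0.41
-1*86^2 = -7396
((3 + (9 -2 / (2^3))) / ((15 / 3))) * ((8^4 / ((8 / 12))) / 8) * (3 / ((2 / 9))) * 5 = 121824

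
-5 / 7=-0.71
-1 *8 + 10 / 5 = -6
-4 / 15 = -0.27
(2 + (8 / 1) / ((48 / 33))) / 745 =0.01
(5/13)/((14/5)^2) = 125/2548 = 0.05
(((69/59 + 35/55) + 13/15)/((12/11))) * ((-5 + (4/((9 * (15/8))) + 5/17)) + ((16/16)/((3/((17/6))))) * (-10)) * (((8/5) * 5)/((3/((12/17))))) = -6645990616/103584825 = -64.16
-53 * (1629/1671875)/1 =-86337/1671875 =-0.05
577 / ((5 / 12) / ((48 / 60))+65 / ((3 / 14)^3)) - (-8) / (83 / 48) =4.71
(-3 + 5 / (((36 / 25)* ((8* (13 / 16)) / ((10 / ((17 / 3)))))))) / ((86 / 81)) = -18414 / 9503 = -1.94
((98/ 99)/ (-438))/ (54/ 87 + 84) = -1421/ 53205174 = -0.00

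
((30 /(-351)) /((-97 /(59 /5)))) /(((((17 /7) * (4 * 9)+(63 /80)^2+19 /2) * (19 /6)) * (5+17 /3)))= 330400 /104705214497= 0.00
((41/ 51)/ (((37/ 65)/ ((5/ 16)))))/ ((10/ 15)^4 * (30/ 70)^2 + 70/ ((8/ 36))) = 0.00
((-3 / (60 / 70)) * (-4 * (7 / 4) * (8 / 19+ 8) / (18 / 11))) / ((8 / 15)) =236.40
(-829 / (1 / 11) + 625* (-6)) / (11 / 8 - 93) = 102952 / 733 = 140.45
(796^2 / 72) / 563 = 79202 / 5067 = 15.63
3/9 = 1/3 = 0.33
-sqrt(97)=-9.85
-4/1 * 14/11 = -56/11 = -5.09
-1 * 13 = -13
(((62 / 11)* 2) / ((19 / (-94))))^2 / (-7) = -135862336 / 305767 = -444.33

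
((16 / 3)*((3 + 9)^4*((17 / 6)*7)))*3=6580224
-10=-10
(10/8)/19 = 5/76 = 0.07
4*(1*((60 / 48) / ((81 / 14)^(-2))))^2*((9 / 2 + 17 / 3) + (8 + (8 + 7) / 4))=94344063525 / 614656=153490.84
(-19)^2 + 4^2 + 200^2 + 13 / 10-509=398693 / 10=39869.30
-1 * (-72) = 72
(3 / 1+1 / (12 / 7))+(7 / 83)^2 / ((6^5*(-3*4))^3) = 20056534189343244239 / 5597172331909742592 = 3.58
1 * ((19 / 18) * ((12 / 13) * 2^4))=608 / 39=15.59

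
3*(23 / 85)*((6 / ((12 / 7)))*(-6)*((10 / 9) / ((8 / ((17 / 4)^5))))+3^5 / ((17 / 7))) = -18949999621 / 5918720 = -3201.71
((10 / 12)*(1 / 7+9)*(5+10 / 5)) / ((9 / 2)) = 320 / 27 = 11.85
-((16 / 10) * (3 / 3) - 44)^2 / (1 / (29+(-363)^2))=-5923529312 / 25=-236941172.48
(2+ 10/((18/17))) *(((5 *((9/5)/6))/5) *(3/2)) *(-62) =-3193/10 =-319.30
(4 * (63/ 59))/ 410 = 126/ 12095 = 0.01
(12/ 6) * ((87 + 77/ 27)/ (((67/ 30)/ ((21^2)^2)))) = 1048468680/ 67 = 15648786.27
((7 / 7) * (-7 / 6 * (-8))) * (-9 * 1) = -84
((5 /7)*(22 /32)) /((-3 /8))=-55 /42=-1.31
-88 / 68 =-22 / 17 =-1.29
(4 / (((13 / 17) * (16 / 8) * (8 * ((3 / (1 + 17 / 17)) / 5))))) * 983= 83555 / 78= 1071.22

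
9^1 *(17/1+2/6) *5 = 780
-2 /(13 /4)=-8 /13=-0.62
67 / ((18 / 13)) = 871 / 18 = 48.39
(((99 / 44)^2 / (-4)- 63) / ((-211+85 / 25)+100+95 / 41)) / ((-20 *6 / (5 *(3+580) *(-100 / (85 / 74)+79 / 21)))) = 1624186022635 / 1315009024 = 1235.11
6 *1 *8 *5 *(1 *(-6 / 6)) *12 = -2880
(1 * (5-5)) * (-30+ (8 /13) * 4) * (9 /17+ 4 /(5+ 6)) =0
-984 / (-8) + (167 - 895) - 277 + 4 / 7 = -6170 / 7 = -881.43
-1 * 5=-5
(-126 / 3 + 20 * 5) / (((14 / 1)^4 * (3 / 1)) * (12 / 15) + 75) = 290 / 461367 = 0.00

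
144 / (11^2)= 144 / 121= 1.19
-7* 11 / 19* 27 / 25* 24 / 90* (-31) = 85932 / 2375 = 36.18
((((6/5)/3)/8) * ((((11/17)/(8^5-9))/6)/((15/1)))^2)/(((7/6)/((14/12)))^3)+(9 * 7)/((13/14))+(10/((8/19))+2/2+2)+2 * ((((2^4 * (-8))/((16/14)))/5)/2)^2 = 225650114208491048593/653156843667354000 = 345.48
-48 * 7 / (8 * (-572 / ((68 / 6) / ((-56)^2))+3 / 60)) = 14280 / 53813743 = 0.00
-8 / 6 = -4 / 3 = -1.33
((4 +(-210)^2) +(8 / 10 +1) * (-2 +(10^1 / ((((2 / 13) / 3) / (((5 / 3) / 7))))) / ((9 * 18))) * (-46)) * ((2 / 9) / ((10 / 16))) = 222999184 / 14175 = 15731.86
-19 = -19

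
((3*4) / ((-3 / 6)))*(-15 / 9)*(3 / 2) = 60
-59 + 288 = 229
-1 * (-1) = 1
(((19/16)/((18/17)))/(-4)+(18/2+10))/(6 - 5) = 21565/1152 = 18.72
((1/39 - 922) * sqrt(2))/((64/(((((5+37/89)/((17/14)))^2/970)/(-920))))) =102332507333 * sqrt(2)/318685288833600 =0.00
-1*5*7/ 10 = -7/ 2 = -3.50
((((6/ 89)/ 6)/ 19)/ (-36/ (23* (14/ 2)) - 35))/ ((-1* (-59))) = -161/ 565789999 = -0.00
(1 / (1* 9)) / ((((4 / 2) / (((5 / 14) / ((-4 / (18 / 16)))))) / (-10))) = 25 / 448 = 0.06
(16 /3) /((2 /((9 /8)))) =3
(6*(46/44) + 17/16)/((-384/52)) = -16783/16896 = -0.99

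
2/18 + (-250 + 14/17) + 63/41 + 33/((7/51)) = -311777/43911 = -7.10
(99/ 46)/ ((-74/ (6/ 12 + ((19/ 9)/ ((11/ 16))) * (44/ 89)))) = -35563/ 605912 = -0.06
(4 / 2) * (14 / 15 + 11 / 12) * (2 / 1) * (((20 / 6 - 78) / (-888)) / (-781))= -28 / 35145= -0.00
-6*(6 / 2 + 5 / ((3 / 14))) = -158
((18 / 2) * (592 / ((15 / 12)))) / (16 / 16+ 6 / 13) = 277056 / 95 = 2916.38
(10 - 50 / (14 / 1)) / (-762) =-15 / 1778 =-0.01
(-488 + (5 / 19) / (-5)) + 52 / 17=-156653 / 323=-484.99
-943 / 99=-9.53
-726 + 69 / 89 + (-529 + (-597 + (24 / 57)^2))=-59472303 / 32129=-1851.05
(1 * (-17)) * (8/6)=-68/3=-22.67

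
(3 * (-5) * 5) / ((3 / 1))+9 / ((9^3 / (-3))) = -676 / 27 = -25.04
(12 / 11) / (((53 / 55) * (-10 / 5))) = -30 / 53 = -0.57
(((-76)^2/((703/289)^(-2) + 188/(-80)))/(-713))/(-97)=-57091023680/1490931548883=-0.04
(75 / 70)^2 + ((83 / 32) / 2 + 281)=888883 / 3136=283.44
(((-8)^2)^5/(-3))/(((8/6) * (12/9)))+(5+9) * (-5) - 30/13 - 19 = -2617246883/13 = -201326683.31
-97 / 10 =-9.70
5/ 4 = 1.25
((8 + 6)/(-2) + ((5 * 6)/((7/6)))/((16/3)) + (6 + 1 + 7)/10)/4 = -0.19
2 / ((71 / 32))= 64 / 71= 0.90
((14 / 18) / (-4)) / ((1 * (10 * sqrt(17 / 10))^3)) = -7 * sqrt(170) / 1040400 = -0.00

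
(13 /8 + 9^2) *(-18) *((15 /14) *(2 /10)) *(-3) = 53541 /56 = 956.09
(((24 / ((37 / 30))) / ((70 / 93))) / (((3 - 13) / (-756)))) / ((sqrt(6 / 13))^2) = 783432 / 185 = 4234.77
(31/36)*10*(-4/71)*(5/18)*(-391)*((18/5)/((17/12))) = 28520/213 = 133.90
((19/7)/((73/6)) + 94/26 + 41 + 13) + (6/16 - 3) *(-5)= 3771283/53144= 70.96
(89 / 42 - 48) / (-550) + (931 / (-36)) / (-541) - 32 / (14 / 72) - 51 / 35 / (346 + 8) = -181874327083 / 1105993350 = -164.44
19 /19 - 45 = -44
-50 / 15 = -3.33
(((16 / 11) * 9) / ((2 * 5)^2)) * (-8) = -288 / 275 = -1.05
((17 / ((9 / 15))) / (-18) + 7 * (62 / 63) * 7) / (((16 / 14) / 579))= 3403169 / 144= 23633.12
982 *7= 6874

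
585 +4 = 589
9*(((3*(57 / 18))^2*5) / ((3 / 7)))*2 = 37905 / 2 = 18952.50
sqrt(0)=0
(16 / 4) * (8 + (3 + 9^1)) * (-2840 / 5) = -45440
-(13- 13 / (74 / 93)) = 247 / 74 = 3.34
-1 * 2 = -2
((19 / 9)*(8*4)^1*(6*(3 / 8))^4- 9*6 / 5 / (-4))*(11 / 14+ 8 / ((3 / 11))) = 835659 / 16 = 52228.69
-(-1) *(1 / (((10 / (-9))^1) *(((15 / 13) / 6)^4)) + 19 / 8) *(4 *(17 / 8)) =-278659937 / 50000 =-5573.20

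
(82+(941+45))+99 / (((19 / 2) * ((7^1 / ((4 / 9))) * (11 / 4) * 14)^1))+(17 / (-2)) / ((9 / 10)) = 8869781 / 8379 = 1058.57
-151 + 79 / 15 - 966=-16676 / 15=-1111.73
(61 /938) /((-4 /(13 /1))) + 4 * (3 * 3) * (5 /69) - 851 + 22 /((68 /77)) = -1208380899 /1467032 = -823.69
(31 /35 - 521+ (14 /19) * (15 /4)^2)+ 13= -2642723 /5320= -496.75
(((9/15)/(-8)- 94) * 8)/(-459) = 3763/2295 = 1.64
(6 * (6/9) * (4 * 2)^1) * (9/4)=72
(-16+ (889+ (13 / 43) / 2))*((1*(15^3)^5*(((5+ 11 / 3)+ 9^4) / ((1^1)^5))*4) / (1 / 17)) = 170808929166571310353833600.00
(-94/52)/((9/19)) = -893/234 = -3.82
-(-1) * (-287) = -287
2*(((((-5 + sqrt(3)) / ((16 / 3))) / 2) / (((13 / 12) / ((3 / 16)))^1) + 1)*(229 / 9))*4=687*sqrt(3) / 208 + 350141 / 1872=192.76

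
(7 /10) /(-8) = -7 /80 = -0.09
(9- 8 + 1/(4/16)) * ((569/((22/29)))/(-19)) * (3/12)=-82505/1672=-49.35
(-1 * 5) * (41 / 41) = -5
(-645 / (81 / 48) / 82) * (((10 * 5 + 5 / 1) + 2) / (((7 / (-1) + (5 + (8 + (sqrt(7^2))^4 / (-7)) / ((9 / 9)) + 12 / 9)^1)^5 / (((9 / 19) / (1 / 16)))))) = 20062080 / 42455231122894087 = 0.00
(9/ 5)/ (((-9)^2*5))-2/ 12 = -73/ 450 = -0.16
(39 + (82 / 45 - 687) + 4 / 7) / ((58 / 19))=-1931977 / 9135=-211.49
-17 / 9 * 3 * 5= -85 / 3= -28.33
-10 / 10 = -1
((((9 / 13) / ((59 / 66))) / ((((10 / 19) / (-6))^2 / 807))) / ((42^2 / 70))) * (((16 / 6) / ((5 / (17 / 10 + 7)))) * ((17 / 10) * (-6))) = -511876688004 / 3355625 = -152542.88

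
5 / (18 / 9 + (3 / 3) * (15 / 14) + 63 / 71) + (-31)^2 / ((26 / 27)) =999.22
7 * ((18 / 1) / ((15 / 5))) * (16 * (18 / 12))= 1008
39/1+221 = 260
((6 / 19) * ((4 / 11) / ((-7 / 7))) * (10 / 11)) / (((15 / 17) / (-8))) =2176 / 2299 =0.95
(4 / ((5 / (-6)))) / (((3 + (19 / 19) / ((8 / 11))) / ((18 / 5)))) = -3456 / 875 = -3.95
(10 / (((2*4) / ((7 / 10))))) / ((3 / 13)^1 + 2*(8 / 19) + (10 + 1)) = 247 / 3408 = 0.07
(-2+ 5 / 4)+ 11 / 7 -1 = -5 / 28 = -0.18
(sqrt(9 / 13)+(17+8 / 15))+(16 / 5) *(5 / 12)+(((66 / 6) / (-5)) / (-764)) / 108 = 3 *sqrt(13) / 13+7783643 / 412560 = 19.70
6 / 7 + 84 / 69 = 334 / 161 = 2.07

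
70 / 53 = 1.32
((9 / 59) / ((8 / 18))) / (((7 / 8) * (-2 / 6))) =-486 / 413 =-1.18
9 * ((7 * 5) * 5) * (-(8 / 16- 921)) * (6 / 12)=2899575 / 4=724893.75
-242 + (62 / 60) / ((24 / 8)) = -21749 / 90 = -241.66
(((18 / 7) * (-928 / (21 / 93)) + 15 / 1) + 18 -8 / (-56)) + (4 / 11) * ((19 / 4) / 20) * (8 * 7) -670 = -30183616 / 2695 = -11199.86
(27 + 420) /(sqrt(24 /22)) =149 * sqrt(33) /2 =427.97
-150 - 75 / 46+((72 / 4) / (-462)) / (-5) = -2685237 / 17710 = -151.62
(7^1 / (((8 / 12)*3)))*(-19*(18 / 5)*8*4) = -38304 / 5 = -7660.80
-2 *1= -2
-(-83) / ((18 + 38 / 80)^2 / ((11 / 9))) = 1460800 / 4915089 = 0.30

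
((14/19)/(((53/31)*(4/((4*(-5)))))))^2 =4708900/1014049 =4.64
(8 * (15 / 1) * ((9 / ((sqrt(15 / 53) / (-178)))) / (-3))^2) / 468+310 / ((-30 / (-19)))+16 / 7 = 70582807 / 273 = 258545.08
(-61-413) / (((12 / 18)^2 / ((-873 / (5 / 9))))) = 1675898.10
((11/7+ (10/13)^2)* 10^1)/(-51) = -8530/20111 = -0.42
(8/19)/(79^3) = 8/9367741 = 0.00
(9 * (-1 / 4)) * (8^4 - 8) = -9198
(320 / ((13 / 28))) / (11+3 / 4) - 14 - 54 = -5708 / 611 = -9.34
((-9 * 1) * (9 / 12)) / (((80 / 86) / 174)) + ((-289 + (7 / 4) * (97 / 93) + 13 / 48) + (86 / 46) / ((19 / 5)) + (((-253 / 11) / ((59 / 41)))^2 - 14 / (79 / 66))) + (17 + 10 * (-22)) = -168564179499851 / 111762343590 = -1508.24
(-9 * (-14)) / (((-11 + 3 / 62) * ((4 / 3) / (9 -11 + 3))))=-837 / 97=-8.63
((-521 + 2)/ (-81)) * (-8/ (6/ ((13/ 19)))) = -8996/ 1539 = -5.85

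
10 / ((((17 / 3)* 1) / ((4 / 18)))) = 20 / 51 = 0.39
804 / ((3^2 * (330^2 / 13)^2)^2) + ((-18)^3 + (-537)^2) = 268219668446071256476913587 / 949325817312675000000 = 282537.00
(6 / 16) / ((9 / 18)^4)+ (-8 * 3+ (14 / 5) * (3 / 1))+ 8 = -8 / 5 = -1.60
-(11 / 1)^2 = -121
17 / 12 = 1.42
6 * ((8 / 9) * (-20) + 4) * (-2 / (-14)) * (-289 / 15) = 71672 / 315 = 227.53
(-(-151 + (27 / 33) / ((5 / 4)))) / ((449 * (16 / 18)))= 74421 / 197560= 0.38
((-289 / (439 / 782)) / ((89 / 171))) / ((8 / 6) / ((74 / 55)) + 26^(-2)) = -2899815593688 / 2909656441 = -996.62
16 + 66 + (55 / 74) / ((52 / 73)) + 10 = 358031 / 3848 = 93.04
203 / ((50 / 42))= 4263 / 25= 170.52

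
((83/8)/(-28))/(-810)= 83/181440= 0.00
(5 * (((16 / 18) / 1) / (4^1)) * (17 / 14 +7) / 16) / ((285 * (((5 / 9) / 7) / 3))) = 23 / 304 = 0.08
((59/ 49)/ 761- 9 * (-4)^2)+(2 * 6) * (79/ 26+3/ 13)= -50786851/ 484757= -104.77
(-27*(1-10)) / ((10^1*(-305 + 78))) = -243 / 2270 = -0.11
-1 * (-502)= 502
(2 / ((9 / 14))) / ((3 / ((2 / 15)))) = 56 / 405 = 0.14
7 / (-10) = -0.70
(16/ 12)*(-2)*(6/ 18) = -8/ 9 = -0.89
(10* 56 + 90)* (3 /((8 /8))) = 1950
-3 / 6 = -1 / 2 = -0.50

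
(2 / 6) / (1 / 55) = 55 / 3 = 18.33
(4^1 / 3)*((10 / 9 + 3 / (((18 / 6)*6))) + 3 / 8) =119 / 54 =2.20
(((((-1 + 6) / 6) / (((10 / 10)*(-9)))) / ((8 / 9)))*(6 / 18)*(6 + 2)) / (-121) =5 / 2178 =0.00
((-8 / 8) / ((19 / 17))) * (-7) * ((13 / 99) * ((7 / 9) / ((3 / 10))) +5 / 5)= 426377 / 50787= 8.40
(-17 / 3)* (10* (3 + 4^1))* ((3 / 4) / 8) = -595 / 16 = -37.19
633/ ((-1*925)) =-633/ 925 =-0.68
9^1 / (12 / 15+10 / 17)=765 / 118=6.48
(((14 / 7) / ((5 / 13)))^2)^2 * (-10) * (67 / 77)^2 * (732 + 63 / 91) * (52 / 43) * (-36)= 225092207688192 / 1274735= 176579608.85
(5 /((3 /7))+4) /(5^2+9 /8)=376 /627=0.60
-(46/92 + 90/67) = -1.84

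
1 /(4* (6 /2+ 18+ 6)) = 1 /108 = 0.01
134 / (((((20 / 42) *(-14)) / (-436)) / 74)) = 3242532 / 5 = 648506.40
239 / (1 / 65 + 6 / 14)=108745 / 202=538.34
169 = 169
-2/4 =-1/2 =-0.50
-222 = -222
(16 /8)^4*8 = 128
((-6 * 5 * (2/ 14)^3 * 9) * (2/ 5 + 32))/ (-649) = 0.04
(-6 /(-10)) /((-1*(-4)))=3 /20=0.15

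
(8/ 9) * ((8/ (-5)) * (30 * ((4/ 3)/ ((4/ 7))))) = -896/ 9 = -99.56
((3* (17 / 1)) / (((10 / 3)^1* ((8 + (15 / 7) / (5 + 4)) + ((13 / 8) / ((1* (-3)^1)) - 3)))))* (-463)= -1983492 / 1315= -1508.36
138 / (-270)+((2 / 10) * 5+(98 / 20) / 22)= 1409 / 1980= 0.71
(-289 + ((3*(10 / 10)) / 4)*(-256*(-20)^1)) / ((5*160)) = 3551 / 800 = 4.44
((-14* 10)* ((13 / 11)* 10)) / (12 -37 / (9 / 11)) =12600 / 253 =49.80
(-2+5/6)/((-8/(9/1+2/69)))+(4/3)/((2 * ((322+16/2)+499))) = 1.32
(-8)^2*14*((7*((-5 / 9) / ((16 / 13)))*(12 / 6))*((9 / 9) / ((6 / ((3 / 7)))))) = -3640 / 9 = -404.44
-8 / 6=-4 / 3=-1.33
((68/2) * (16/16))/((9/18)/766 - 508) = -52088/778255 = -0.07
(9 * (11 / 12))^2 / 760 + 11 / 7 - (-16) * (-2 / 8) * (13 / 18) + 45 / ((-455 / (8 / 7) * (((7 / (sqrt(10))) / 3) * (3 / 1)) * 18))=-940673 / 766080 - 4 * sqrt(10) / 4459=-1.23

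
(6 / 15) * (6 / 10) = 6 / 25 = 0.24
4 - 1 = 3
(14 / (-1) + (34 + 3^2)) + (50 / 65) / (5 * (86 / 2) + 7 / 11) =29.00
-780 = -780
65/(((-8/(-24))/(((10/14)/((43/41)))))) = 39975/301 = 132.81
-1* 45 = -45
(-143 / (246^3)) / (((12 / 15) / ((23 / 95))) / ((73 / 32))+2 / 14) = -1680679 / 278430364008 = -0.00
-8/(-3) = 8/3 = 2.67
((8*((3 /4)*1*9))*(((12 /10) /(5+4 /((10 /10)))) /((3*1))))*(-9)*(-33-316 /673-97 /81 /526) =1919530862 /2654985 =722.99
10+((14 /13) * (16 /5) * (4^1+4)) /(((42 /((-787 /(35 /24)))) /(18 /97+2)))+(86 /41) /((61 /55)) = -420728613756 /551908175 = -762.32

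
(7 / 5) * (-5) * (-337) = 2359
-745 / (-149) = 5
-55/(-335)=11/67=0.16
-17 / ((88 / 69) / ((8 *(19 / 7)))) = -22287 / 77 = -289.44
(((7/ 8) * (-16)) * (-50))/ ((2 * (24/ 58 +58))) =5.99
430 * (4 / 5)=344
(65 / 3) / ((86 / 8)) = 260 / 129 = 2.02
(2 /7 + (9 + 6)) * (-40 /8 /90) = -107 /126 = -0.85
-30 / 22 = -1.36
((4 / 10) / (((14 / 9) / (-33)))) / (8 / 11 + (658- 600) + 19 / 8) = -26136 / 188195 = -0.14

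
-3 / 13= -0.23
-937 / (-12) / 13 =6.01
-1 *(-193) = 193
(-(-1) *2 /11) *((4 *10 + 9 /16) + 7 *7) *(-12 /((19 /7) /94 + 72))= -2.71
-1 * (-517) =517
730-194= 536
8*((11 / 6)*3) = 44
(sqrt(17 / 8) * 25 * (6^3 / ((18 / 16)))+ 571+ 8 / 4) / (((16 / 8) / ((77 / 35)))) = 6303 / 10+ 1320 * sqrt(34) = 8327.16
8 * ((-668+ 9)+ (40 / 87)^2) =-39890968 / 7569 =-5270.31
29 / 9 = 3.22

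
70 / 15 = 14 / 3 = 4.67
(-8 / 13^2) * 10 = -80 / 169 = -0.47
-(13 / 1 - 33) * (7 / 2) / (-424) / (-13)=35 / 2756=0.01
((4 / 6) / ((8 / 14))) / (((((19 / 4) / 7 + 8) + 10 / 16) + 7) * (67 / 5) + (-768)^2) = 980 / 495635673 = 0.00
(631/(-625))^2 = 398161/390625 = 1.02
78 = 78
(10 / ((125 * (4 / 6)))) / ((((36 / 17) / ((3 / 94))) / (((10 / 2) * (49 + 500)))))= 9333 / 1880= 4.96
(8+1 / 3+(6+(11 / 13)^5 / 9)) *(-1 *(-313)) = 15042106424 / 3341637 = 4501.42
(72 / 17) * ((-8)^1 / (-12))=48 / 17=2.82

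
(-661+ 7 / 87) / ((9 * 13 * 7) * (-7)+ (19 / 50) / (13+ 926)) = 39125000 / 339381113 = 0.12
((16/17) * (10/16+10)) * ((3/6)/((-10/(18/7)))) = -9/7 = -1.29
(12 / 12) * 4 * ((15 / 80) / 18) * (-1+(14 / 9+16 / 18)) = 13 / 216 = 0.06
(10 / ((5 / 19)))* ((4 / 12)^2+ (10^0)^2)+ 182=224.22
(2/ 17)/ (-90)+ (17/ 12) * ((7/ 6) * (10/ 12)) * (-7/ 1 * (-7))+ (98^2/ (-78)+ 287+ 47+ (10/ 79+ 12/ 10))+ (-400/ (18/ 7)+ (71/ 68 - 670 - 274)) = -30879105383/ 37711440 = -818.83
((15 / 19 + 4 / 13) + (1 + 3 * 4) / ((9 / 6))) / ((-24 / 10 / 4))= -36175 / 2223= -16.27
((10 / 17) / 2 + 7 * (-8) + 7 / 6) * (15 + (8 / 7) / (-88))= -3209851 / 3927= -817.38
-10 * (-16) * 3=480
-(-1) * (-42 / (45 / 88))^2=6745.88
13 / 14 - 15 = -197 / 14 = -14.07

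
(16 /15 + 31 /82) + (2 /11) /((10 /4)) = 20531 /13530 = 1.52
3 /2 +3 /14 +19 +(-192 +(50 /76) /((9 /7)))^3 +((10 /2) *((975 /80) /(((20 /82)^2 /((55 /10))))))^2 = 14176186061422502573 /573464199168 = 24720263.41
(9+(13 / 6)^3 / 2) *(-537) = -1089215 / 144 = -7563.99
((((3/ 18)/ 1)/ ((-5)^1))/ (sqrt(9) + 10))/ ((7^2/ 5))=-1/ 3822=-0.00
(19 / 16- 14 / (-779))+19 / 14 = 223583 / 87248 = 2.56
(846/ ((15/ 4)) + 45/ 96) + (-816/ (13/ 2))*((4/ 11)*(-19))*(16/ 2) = 7164.92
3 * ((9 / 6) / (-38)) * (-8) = 18 / 19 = 0.95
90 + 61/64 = 5821/64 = 90.95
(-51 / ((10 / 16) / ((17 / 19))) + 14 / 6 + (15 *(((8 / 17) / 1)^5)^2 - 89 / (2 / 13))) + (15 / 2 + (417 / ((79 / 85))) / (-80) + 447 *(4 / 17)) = -393696407385467773453 / 726241642697747760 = -542.10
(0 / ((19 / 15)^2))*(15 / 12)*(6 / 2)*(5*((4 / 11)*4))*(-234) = 0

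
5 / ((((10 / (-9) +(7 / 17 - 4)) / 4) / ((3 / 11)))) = -9180 / 7909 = -1.16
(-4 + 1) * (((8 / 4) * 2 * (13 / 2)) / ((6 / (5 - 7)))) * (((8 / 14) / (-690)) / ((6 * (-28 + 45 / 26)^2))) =-17576 / 3379712805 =-0.00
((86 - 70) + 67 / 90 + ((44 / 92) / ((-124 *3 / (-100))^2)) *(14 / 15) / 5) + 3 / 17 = 16.93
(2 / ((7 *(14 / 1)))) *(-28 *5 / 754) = -10 / 2639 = -0.00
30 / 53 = 0.57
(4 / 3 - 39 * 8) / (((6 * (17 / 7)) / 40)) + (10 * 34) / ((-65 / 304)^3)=-299461417456 / 8403525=-35635.21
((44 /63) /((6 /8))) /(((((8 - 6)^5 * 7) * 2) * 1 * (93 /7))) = 11 /70308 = 0.00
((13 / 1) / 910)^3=1 / 343000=0.00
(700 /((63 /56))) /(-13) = -5600 /117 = -47.86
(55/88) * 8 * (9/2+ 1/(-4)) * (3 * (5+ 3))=510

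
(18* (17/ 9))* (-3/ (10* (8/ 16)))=-102/ 5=-20.40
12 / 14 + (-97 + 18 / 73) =-49003 / 511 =-95.90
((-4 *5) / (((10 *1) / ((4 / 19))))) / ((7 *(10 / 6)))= -24 / 665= -0.04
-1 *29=-29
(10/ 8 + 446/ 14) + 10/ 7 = 967/ 28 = 34.54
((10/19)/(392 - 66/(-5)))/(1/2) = 50/19247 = 0.00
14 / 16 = 0.88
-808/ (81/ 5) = -4040/ 81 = -49.88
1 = 1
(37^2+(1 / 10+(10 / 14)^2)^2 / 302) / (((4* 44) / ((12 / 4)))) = 297799659603 / 12761795200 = 23.34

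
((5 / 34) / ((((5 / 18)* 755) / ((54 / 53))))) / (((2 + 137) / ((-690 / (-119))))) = 67068 / 2250419591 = 0.00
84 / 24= 7 / 2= 3.50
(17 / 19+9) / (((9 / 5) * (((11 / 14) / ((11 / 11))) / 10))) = 131600 / 1881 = 69.96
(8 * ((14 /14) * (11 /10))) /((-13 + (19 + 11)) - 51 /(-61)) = 671 /1360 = 0.49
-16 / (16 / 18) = -18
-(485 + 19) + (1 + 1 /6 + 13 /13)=-3011 /6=-501.83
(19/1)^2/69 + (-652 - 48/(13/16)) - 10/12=-1267781/1794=-706.68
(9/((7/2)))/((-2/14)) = -18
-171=-171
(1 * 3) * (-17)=-51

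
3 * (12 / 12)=3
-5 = -5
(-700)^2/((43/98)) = 48020000/43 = 1116744.19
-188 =-188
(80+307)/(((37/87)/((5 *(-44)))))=-7407180/37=-200194.05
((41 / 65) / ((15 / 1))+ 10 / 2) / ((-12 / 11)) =-13519 / 2925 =-4.62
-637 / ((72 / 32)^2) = -10192 / 81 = -125.83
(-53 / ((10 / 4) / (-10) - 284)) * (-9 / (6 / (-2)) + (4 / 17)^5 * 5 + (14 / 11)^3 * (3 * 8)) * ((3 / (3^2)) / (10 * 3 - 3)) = 21026670138356 / 174047642841699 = 0.12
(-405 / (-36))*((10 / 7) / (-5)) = -45 / 14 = -3.21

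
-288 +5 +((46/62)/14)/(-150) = -18423323/65100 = -283.00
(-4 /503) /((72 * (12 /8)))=-1 /13581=-0.00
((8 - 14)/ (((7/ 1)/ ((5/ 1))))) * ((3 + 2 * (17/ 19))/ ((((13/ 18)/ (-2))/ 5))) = 5400/ 19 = 284.21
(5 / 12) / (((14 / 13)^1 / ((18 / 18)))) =65 / 168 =0.39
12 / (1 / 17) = 204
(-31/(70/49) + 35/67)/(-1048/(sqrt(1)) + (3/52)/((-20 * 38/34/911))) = 28037464/1390581047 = 0.02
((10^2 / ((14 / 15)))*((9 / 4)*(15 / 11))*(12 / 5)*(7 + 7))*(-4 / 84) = -40500 / 77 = -525.97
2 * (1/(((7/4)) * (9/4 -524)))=-32/14609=-0.00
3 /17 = 0.18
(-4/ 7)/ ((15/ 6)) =-0.23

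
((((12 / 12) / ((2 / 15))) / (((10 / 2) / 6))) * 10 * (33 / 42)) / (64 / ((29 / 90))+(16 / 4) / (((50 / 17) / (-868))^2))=8971875 / 44226325808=0.00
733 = 733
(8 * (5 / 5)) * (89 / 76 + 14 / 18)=2666 / 171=15.59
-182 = -182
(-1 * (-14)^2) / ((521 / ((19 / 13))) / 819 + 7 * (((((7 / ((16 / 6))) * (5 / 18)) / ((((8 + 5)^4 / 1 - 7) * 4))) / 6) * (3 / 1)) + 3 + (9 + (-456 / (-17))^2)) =-82604505295872 / 308475991794793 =-0.27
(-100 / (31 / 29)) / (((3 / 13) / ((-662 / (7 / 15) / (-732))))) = -31196750 / 39711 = -785.59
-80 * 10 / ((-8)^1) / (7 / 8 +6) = 160 / 11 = 14.55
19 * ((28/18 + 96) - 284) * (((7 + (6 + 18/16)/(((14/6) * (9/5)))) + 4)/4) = -1259339/112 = -11244.10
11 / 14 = 0.79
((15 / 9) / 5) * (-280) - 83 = -529 / 3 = -176.33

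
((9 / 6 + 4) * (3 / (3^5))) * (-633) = -2321 / 54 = -42.98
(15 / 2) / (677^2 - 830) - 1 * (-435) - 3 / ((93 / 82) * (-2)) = 12376263413 / 28364938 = 436.32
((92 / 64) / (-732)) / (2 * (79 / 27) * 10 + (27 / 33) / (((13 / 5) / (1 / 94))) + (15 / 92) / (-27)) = -31998681 / 953473563760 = -0.00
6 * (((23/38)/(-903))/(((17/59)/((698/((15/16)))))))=-15154976/1458345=-10.39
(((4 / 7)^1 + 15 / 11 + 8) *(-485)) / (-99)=41225 / 847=48.67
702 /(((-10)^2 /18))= 126.36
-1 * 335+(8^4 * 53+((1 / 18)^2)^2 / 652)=14835518629057 / 68444352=216753.00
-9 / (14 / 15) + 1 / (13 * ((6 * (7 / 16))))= -5249 / 546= -9.61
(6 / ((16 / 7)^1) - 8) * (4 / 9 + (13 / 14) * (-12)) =14491 / 252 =57.50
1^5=1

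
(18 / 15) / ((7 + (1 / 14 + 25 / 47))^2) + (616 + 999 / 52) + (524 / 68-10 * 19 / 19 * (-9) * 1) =81086885446511 / 110632639780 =732.94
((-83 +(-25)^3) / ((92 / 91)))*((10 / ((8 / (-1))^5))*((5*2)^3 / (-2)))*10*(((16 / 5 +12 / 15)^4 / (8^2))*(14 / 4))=-7817184375 / 23552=-331911.70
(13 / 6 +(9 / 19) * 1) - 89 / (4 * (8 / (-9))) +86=207337 / 1824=113.67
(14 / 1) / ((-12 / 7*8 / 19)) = -931 / 48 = -19.40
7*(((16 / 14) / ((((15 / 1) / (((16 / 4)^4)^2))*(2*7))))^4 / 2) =56634148576.25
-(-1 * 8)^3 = 512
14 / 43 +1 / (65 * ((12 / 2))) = 5503 / 16770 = 0.33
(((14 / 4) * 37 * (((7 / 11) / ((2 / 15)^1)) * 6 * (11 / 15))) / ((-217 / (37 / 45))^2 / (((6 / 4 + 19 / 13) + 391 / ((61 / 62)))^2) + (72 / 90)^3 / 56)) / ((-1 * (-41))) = 291890832078775894125 / 1952420909315973416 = 149.50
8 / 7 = 1.14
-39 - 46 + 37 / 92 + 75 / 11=-78713 / 1012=-77.78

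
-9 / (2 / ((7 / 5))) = -63 / 10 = -6.30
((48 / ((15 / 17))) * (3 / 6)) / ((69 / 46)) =272 / 15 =18.13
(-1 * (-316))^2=99856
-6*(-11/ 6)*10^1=110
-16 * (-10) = 160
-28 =-28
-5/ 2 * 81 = -405/ 2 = -202.50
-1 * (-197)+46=243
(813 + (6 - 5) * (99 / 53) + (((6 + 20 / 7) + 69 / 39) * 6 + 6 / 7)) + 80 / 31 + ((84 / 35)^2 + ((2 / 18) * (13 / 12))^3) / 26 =1186947083965679 / 1345309430400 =882.29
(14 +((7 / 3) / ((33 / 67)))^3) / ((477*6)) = 116745895 / 2776995738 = 0.04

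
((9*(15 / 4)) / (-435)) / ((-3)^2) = -1 / 116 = -0.01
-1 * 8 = -8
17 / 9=1.89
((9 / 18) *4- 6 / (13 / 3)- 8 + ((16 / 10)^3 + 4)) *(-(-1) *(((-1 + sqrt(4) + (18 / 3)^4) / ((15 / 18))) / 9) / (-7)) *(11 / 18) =-16492652 / 1535625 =-10.74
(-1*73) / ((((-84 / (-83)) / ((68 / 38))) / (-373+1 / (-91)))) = 1748166916 / 36309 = 48146.93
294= 294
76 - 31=45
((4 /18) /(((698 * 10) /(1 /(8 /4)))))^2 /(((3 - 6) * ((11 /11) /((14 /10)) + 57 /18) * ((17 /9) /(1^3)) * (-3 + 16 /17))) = 1 /178682067000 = 0.00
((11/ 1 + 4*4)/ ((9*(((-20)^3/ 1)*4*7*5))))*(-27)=81/ 1120000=0.00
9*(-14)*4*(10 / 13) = -5040 / 13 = -387.69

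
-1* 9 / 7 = -1.29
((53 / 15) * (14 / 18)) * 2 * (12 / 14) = 212 / 45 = 4.71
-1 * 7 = -7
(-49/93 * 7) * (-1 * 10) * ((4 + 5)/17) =10290/527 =19.53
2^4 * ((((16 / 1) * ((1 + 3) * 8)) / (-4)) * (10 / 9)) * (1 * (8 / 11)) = -163840 / 99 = -1654.95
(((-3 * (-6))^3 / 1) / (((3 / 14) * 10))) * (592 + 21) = 1668340.80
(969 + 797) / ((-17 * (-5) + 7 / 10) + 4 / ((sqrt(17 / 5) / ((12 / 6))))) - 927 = -11287229251 / 12453633 - 1412800 * sqrt(85) / 12453633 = -907.39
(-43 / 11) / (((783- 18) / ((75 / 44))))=-215 / 24684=-0.01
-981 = -981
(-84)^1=-84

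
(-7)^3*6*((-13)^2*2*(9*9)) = -56343924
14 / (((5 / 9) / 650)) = 16380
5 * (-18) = -90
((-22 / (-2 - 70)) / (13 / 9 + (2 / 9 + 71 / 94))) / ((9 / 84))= 7238 / 6147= 1.18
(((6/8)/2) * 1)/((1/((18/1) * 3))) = 81/4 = 20.25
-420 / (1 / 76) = -31920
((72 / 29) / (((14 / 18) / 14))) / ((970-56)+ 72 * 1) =648 / 14297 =0.05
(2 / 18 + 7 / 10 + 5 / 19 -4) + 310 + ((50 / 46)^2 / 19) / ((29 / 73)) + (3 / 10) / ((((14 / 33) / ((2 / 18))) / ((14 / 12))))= 6449619223 / 20986488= 307.32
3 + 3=6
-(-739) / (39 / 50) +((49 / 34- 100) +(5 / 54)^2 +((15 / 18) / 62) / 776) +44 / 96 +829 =26018615800279 / 15502552416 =1678.34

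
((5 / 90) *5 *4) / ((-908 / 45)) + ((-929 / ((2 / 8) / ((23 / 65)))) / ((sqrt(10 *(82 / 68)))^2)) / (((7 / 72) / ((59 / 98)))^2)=-2975932387488149 / 711723507950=-4181.30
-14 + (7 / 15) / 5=-1043 / 75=-13.91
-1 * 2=-2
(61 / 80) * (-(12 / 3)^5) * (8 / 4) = -7808 / 5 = -1561.60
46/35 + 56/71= 5226/2485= 2.10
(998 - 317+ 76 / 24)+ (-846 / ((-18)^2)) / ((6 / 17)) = 73091 / 108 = 676.77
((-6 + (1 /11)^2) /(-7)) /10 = 145 /1694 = 0.09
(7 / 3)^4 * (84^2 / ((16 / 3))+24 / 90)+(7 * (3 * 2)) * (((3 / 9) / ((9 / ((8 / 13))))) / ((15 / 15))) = 39225.20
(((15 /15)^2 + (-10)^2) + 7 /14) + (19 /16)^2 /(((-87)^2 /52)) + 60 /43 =2143500391 /20829888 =102.91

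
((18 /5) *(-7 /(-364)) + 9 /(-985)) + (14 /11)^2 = 5205779 /3098810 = 1.68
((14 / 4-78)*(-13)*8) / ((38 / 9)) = 34866 / 19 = 1835.05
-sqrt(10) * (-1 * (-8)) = -8 * sqrt(10) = -25.30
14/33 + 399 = 13181/33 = 399.42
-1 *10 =-10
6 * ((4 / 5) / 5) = 24 / 25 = 0.96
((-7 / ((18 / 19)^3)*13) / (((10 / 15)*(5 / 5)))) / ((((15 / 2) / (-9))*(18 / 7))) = 4369183 / 58320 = 74.92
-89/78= -1.14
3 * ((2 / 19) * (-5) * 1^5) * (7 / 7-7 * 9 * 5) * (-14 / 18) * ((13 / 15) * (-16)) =914368 / 171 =5347.18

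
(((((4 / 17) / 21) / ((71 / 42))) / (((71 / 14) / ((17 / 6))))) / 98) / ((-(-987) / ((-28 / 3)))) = -16 / 44779203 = -0.00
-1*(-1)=1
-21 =-21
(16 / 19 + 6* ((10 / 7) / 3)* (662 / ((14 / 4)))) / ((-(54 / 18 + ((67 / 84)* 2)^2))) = -18140544 / 185839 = -97.61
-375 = -375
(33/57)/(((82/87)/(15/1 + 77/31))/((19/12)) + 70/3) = 259347/10467722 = 0.02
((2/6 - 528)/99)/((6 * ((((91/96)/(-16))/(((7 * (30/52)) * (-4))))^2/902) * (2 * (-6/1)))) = 425348300800/85683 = 4964208.78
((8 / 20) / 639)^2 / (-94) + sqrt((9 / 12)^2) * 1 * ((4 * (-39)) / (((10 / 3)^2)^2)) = -0.95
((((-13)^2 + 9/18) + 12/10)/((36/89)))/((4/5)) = 527.51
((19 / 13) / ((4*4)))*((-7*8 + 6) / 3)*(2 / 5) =-95 / 156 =-0.61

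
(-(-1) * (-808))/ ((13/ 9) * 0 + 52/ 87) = -17574/ 13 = -1351.85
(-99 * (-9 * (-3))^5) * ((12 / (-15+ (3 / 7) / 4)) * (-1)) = -159100680816 / 139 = -1144609214.50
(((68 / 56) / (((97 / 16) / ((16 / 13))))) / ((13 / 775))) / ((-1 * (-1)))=1686400 / 114751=14.70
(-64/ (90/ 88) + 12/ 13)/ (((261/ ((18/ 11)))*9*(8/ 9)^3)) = -81153/ 1327040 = -0.06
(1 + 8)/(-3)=-3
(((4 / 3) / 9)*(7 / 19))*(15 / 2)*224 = 15680 / 171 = 91.70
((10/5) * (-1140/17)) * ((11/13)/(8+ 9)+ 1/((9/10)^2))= -172.25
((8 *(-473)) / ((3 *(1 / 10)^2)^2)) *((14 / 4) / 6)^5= -4968569375 / 17496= -283983.16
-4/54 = -2/27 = -0.07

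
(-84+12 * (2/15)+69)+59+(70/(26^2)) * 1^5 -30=26539/1690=15.70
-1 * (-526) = 526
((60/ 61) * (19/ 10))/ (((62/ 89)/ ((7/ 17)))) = 35511/ 32147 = 1.10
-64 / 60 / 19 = -16 / 285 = -0.06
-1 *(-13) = 13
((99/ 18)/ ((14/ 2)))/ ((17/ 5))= 55/ 238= 0.23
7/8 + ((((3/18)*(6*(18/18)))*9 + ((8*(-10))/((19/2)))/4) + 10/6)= 4303/456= 9.44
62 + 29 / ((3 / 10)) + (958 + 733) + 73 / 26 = 144493 / 78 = 1852.47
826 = 826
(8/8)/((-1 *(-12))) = 1/12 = 0.08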